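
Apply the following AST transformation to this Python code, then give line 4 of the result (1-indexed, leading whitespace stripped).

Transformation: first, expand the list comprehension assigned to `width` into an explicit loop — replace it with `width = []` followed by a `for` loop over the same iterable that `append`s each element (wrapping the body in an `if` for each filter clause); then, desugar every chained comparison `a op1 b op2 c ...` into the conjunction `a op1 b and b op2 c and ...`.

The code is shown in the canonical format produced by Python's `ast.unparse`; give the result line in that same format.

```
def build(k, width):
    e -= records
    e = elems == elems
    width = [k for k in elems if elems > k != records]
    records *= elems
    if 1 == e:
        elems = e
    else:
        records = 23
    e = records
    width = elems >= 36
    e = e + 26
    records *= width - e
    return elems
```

width = []

Transformed code:
def build(k, width):
    e -= records
    e = elems == elems
    width = []
    for k in elems:
        if elems > k and k != records:
            width.append(k)
    records *= elems
    if 1 == e:
        elems = e
    else:
        records = 23
    e = records
    width = elems >= 36
    e = e + 26
    records *= width - e
    return elems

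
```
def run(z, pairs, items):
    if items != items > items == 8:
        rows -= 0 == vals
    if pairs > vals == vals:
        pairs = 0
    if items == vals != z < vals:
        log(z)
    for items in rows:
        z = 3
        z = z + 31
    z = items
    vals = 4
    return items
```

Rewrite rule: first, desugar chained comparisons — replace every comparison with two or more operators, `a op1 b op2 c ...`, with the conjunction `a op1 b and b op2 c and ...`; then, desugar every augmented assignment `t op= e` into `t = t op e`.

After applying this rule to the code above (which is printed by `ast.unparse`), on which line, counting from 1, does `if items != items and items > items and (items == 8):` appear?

Transformed code:
def run(z, pairs, items):
    if items != items and items > items and (items == 8):
        rows = rows - (0 == vals)
    if pairs > vals and vals == vals:
        pairs = 0
    if items == vals and vals != z and (z < vals):
        log(z)
    for items in rows:
        z = 3
        z = z + 31
    z = items
    vals = 4
    return items

2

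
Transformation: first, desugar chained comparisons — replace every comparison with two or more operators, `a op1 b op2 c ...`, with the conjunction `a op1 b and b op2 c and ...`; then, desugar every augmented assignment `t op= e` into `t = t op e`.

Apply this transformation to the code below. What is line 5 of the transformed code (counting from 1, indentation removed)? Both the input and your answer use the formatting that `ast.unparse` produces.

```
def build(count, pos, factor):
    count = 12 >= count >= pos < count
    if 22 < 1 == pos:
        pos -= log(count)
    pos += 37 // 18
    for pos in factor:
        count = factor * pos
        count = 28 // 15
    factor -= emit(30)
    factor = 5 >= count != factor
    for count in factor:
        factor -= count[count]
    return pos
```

pos = pos + 37 // 18

Transformed code:
def build(count, pos, factor):
    count = 12 >= count and count >= pos and (pos < count)
    if 22 < 1 and 1 == pos:
        pos = pos - log(count)
    pos = pos + 37 // 18
    for pos in factor:
        count = factor * pos
        count = 28 // 15
    factor = factor - emit(30)
    factor = 5 >= count and count != factor
    for count in factor:
        factor = factor - count[count]
    return pos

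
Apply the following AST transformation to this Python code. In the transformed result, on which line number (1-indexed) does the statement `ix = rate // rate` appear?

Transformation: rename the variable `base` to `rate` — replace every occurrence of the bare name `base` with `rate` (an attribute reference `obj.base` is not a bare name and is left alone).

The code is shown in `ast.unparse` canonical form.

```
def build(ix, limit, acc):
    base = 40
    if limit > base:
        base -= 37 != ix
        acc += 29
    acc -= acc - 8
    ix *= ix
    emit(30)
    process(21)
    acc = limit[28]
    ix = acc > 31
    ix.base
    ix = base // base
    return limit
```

Transformed code:
def build(ix, limit, acc):
    rate = 40
    if limit > rate:
        rate -= 37 != ix
        acc += 29
    acc -= acc - 8
    ix *= ix
    emit(30)
    process(21)
    acc = limit[28]
    ix = acc > 31
    ix.base
    ix = rate // rate
    return limit

13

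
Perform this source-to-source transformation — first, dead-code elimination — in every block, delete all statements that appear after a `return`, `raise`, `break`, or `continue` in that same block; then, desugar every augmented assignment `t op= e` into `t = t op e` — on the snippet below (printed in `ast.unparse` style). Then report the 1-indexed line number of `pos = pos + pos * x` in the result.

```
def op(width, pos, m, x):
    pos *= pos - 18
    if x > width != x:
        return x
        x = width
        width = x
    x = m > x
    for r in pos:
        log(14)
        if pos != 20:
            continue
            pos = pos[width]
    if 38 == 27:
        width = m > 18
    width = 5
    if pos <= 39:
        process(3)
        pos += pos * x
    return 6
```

15

Transformed code:
def op(width, pos, m, x):
    pos = pos * (pos - 18)
    if x > width != x:
        return x
    x = m > x
    for r in pos:
        log(14)
        if pos != 20:
            continue
    if 38 == 27:
        width = m > 18
    width = 5
    if pos <= 39:
        process(3)
        pos = pos + pos * x
    return 6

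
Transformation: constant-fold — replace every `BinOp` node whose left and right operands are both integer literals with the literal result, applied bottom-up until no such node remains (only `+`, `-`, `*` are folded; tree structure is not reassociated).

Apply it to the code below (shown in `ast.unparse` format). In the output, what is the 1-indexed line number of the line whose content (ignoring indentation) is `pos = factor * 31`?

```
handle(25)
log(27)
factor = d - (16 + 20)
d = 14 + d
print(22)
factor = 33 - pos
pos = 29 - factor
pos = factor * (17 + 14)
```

8

Transformed code:
handle(25)
log(27)
factor = d - 36
d = 14 + d
print(22)
factor = 33 - pos
pos = 29 - factor
pos = factor * 31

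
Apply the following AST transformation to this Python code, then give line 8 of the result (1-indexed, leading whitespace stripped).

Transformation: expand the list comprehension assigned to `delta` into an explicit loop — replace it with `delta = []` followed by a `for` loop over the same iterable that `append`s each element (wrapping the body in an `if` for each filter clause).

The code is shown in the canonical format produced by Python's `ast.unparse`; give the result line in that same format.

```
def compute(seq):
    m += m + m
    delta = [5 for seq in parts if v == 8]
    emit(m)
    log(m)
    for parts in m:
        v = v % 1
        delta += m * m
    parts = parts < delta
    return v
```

log(m)

Transformed code:
def compute(seq):
    m += m + m
    delta = []
    for seq in parts:
        if v == 8:
            delta.append(5)
    emit(m)
    log(m)
    for parts in m:
        v = v % 1
        delta += m * m
    parts = parts < delta
    return v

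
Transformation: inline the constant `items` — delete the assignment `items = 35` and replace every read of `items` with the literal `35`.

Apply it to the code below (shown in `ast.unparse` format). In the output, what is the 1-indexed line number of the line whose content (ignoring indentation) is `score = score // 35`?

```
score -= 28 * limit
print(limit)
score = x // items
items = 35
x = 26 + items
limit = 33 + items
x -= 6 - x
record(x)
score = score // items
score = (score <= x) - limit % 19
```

Transformed code:
score -= 28 * limit
print(limit)
score = x // 35
x = 26 + 35
limit = 33 + 35
x -= 6 - x
record(x)
score = score // 35
score = (score <= x) - limit % 19

8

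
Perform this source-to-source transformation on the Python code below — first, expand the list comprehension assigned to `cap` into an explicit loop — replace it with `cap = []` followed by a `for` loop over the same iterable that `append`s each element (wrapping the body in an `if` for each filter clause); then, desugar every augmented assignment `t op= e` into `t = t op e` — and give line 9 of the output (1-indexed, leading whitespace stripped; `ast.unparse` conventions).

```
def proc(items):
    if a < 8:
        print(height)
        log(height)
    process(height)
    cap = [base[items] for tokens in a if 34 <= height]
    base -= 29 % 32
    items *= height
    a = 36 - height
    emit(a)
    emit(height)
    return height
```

Transformed code:
def proc(items):
    if a < 8:
        print(height)
        log(height)
    process(height)
    cap = []
    for tokens in a:
        if 34 <= height:
            cap.append(base[items])
    base = base - 29 % 32
    items = items * height
    a = 36 - height
    emit(a)
    emit(height)
    return height

cap.append(base[items])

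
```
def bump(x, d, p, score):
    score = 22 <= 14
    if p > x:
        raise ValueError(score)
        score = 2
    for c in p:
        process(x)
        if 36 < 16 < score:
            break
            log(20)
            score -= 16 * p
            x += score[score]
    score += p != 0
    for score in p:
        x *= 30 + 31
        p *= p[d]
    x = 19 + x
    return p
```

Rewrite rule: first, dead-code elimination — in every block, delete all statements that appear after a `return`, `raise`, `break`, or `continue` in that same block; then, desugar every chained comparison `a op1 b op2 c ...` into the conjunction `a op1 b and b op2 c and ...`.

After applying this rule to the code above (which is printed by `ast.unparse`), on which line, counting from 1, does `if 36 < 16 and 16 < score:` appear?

7

Transformed code:
def bump(x, d, p, score):
    score = 22 <= 14
    if p > x:
        raise ValueError(score)
    for c in p:
        process(x)
        if 36 < 16 and 16 < score:
            break
    score += p != 0
    for score in p:
        x *= 30 + 31
        p *= p[d]
    x = 19 + x
    return p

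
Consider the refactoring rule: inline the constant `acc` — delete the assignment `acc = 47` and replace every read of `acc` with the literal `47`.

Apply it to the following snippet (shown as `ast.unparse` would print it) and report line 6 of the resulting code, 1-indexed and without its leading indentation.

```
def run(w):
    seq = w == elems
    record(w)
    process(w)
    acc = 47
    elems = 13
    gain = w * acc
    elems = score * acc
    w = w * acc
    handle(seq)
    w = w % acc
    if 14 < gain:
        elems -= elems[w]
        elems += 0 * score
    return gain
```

gain = w * 47

Transformed code:
def run(w):
    seq = w == elems
    record(w)
    process(w)
    elems = 13
    gain = w * 47
    elems = score * 47
    w = w * 47
    handle(seq)
    w = w % 47
    if 14 < gain:
        elems -= elems[w]
        elems += 0 * score
    return gain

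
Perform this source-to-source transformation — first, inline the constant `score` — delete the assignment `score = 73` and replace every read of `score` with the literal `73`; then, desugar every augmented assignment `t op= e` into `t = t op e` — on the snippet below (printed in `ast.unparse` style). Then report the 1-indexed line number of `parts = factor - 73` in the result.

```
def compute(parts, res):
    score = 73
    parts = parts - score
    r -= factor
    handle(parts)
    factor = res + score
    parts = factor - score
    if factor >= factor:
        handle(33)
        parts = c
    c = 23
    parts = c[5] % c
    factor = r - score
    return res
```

6

Transformed code:
def compute(parts, res):
    parts = parts - 73
    r = r - factor
    handle(parts)
    factor = res + 73
    parts = factor - 73
    if factor >= factor:
        handle(33)
        parts = c
    c = 23
    parts = c[5] % c
    factor = r - 73
    return res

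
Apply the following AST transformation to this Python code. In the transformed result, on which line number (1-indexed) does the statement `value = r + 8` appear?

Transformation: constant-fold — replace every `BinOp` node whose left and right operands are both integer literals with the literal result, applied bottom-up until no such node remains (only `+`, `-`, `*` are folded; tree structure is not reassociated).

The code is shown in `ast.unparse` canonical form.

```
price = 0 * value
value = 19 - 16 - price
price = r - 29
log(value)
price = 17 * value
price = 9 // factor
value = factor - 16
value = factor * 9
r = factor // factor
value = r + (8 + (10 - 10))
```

10

Transformed code:
price = 0 * value
value = 3 - price
price = r - 29
log(value)
price = 17 * value
price = 9 // factor
value = factor - 16
value = factor * 9
r = factor // factor
value = r + 8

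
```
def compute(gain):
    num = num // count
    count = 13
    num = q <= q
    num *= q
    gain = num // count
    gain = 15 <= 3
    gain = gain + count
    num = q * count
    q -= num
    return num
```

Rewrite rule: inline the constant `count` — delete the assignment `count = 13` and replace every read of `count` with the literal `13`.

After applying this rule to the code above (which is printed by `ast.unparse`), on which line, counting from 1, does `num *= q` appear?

Transformed code:
def compute(gain):
    num = num // 13
    num = q <= q
    num *= q
    gain = num // 13
    gain = 15 <= 3
    gain = gain + 13
    num = q * 13
    q -= num
    return num

4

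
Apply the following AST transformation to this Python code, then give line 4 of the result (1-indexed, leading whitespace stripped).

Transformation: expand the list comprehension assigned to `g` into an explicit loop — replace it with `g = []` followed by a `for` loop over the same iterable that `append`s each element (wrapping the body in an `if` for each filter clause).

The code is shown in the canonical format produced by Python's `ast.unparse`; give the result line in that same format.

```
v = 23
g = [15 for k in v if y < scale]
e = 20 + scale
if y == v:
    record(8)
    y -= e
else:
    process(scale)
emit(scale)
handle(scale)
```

Transformed code:
v = 23
g = []
for k in v:
    if y < scale:
        g.append(15)
e = 20 + scale
if y == v:
    record(8)
    y -= e
else:
    process(scale)
emit(scale)
handle(scale)

if y < scale:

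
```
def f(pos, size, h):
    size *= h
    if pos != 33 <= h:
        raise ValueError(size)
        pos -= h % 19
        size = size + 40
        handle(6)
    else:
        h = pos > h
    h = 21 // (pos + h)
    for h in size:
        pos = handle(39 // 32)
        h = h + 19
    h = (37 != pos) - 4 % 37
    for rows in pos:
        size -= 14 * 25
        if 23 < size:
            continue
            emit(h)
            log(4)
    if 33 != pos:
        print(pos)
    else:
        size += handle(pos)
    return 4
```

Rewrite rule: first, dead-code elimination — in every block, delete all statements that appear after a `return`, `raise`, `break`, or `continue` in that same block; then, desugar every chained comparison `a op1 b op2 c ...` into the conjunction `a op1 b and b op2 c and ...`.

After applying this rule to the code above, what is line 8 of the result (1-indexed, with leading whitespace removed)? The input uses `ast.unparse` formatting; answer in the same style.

for h in size:

Transformed code:
def f(pos, size, h):
    size *= h
    if pos != 33 and 33 <= h:
        raise ValueError(size)
    else:
        h = pos > h
    h = 21 // (pos + h)
    for h in size:
        pos = handle(39 // 32)
        h = h + 19
    h = (37 != pos) - 4 % 37
    for rows in pos:
        size -= 14 * 25
        if 23 < size:
            continue
    if 33 != pos:
        print(pos)
    else:
        size += handle(pos)
    return 4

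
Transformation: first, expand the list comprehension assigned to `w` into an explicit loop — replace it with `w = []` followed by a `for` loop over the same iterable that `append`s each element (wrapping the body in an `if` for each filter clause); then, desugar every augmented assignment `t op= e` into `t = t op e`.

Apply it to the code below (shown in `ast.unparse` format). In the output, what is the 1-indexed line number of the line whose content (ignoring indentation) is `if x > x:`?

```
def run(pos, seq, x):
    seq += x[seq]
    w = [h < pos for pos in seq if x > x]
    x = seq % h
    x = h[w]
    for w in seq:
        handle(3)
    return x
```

5

Transformed code:
def run(pos, seq, x):
    seq = seq + x[seq]
    w = []
    for pos in seq:
        if x > x:
            w.append(h < pos)
    x = seq % h
    x = h[w]
    for w in seq:
        handle(3)
    return x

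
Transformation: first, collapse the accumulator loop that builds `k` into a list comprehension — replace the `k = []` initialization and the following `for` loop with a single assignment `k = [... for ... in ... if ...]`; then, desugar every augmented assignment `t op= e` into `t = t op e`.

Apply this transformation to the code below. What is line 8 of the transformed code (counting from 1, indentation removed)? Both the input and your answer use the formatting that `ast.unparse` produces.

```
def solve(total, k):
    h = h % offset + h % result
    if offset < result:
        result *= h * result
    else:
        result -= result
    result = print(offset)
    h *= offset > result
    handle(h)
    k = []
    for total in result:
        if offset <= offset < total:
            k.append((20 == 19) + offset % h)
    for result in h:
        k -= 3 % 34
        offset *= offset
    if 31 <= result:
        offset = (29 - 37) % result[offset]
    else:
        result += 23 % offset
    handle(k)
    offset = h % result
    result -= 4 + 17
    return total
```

h = h * (offset > result)

Transformed code:
def solve(total, k):
    h = h % offset + h % result
    if offset < result:
        result = result * (h * result)
    else:
        result = result - result
    result = print(offset)
    h = h * (offset > result)
    handle(h)
    k = [(20 == 19) + offset % h for total in result if offset <= offset < total]
    for result in h:
        k = k - 3 % 34
        offset = offset * offset
    if 31 <= result:
        offset = (29 - 37) % result[offset]
    else:
        result = result + 23 % offset
    handle(k)
    offset = h % result
    result = result - (4 + 17)
    return total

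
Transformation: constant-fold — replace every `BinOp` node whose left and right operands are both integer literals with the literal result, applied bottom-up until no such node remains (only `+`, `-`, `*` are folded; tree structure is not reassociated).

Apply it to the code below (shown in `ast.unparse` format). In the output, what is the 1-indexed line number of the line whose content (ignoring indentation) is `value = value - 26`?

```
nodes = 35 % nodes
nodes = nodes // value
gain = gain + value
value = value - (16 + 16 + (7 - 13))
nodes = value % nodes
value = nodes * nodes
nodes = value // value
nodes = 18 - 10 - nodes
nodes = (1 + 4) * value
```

Transformed code:
nodes = 35 % nodes
nodes = nodes // value
gain = gain + value
value = value - 26
nodes = value % nodes
value = nodes * nodes
nodes = value // value
nodes = 8 - nodes
nodes = 5 * value

4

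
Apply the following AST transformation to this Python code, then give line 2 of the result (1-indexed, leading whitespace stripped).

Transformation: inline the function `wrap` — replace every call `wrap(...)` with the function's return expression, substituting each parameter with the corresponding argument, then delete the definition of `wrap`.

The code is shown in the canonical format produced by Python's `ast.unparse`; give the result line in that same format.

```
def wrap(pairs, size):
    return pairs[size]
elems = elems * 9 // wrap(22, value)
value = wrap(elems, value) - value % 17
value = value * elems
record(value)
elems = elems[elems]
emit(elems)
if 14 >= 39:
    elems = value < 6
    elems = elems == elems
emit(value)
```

value = elems[value] - value % 17

Transformed code:
elems = elems * 9 // 22[value]
value = elems[value] - value % 17
value = value * elems
record(value)
elems = elems[elems]
emit(elems)
if 14 >= 39:
    elems = value < 6
    elems = elems == elems
emit(value)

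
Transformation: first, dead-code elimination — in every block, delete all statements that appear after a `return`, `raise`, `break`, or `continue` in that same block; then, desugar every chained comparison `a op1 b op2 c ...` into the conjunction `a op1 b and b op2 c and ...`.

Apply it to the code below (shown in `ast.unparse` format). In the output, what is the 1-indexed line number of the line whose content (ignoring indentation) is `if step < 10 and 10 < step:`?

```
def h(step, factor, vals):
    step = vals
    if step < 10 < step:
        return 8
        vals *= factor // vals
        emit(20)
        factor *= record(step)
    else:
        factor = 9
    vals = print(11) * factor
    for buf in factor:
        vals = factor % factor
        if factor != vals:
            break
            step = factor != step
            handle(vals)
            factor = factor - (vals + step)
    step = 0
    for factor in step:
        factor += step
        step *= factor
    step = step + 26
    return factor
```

3

Transformed code:
def h(step, factor, vals):
    step = vals
    if step < 10 and 10 < step:
        return 8
    else:
        factor = 9
    vals = print(11) * factor
    for buf in factor:
        vals = factor % factor
        if factor != vals:
            break
    step = 0
    for factor in step:
        factor += step
        step *= factor
    step = step + 26
    return factor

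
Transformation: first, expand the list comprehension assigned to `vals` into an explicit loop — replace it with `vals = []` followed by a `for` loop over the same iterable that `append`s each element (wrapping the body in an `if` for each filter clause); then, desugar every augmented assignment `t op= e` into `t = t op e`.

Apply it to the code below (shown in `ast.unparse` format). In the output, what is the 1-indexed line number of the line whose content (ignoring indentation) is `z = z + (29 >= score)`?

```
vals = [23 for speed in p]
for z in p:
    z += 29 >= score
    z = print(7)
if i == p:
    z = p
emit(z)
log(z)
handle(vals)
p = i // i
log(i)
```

5

Transformed code:
vals = []
for speed in p:
    vals.append(23)
for z in p:
    z = z + (29 >= score)
    z = print(7)
if i == p:
    z = p
emit(z)
log(z)
handle(vals)
p = i // i
log(i)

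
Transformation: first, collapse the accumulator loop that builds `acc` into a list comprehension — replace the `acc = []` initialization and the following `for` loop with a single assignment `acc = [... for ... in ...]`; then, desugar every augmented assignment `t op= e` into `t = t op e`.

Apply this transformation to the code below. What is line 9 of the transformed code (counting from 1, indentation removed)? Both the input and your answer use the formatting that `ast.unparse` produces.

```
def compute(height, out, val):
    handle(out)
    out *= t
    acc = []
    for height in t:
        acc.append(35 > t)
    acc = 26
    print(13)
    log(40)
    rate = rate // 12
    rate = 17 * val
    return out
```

rate = 17 * val

Transformed code:
def compute(height, out, val):
    handle(out)
    out = out * t
    acc = [35 > t for height in t]
    acc = 26
    print(13)
    log(40)
    rate = rate // 12
    rate = 17 * val
    return out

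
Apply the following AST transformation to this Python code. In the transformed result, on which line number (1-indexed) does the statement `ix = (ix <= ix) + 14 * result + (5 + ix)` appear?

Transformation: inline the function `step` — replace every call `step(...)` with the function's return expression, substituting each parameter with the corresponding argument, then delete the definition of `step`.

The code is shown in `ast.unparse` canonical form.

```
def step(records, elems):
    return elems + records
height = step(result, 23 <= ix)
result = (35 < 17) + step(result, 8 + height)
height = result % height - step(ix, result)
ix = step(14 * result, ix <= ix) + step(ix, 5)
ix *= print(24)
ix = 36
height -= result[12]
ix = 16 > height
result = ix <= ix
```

Transformed code:
height = (23 <= ix) + result
result = (35 < 17) + (8 + height + result)
height = result % height - (result + ix)
ix = (ix <= ix) + 14 * result + (5 + ix)
ix *= print(24)
ix = 36
height -= result[12]
ix = 16 > height
result = ix <= ix

4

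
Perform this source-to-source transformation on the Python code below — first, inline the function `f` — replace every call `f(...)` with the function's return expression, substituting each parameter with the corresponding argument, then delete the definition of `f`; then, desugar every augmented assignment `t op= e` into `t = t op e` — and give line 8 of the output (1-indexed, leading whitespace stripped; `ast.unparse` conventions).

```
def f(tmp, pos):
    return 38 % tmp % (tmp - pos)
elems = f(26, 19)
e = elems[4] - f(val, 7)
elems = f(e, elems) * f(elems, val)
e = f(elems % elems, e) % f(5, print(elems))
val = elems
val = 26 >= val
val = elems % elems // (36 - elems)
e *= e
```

Transformed code:
elems = 38 % 26 % (26 - 19)
e = elems[4] - 38 % val % (val - 7)
elems = 38 % e % (e - elems) * (38 % elems % (elems - val))
e = 38 % (elems % elems) % (elems % elems - e) % (38 % 5 % (5 - print(elems)))
val = elems
val = 26 >= val
val = elems % elems // (36 - elems)
e = e * e

e = e * e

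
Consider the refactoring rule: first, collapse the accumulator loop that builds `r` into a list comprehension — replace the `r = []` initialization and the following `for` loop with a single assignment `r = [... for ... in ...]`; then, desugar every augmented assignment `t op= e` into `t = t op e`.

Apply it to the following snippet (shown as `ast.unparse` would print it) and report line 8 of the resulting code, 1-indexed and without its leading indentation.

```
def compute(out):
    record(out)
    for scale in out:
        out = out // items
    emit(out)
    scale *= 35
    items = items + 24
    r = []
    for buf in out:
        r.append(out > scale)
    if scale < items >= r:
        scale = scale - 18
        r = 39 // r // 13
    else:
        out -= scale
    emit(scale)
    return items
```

r = [out > scale for buf in out]

Transformed code:
def compute(out):
    record(out)
    for scale in out:
        out = out // items
    emit(out)
    scale = scale * 35
    items = items + 24
    r = [out > scale for buf in out]
    if scale < items >= r:
        scale = scale - 18
        r = 39 // r // 13
    else:
        out = out - scale
    emit(scale)
    return items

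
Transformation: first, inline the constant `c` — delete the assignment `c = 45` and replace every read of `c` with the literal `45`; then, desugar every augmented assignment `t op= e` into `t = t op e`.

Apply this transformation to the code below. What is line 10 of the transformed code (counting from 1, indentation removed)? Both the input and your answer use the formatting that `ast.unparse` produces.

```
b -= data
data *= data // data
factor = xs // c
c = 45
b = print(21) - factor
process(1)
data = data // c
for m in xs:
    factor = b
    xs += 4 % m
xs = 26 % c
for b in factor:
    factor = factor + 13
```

xs = 26 % 45

Transformed code:
b = b - data
data = data * (data // data)
factor = xs // 45
b = print(21) - factor
process(1)
data = data // 45
for m in xs:
    factor = b
    xs = xs + 4 % m
xs = 26 % 45
for b in factor:
    factor = factor + 13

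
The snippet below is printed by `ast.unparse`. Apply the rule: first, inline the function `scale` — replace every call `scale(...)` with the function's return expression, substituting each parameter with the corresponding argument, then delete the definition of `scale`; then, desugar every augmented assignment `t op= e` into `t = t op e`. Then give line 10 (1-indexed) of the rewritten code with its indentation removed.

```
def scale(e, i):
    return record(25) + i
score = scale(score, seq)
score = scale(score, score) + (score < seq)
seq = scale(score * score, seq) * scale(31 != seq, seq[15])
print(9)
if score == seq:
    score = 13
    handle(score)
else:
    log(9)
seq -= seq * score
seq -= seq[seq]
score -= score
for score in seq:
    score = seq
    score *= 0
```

Transformed code:
score = record(25) + seq
score = record(25) + score + (score < seq)
seq = (record(25) + seq) * (record(25) + seq[15])
print(9)
if score == seq:
    score = 13
    handle(score)
else:
    log(9)
seq = seq - seq * score
seq = seq - seq[seq]
score = score - score
for score in seq:
    score = seq
    score = score * 0

seq = seq - seq * score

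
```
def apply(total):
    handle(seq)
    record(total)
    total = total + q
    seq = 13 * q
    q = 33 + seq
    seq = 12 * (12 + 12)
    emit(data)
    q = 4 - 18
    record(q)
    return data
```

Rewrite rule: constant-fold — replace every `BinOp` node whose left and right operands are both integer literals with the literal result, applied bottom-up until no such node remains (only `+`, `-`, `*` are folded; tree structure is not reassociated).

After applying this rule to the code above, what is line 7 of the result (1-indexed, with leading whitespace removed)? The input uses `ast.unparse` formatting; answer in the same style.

Transformed code:
def apply(total):
    handle(seq)
    record(total)
    total = total + q
    seq = 13 * q
    q = 33 + seq
    seq = 288
    emit(data)
    q = -14
    record(q)
    return data

seq = 288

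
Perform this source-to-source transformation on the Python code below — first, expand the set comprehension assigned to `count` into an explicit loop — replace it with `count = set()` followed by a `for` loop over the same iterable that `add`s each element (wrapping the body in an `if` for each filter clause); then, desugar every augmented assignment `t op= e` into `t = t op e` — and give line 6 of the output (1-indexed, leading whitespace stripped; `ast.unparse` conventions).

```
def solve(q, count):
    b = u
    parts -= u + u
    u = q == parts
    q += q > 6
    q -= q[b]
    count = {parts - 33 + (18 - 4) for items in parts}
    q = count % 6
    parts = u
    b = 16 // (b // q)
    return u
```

q = q - q[b]

Transformed code:
def solve(q, count):
    b = u
    parts = parts - (u + u)
    u = q == parts
    q = q + (q > 6)
    q = q - q[b]
    count = set()
    for items in parts:
        count.add(parts - 33 + (18 - 4))
    q = count % 6
    parts = u
    b = 16 // (b // q)
    return u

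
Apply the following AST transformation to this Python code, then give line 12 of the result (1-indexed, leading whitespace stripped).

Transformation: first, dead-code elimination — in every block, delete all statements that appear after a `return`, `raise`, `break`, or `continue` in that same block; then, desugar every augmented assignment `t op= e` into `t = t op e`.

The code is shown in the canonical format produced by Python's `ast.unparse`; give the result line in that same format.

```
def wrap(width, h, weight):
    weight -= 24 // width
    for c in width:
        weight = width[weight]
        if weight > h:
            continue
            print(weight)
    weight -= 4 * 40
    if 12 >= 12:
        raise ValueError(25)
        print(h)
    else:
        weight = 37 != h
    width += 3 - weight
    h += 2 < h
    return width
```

width = width + (3 - weight)

Transformed code:
def wrap(width, h, weight):
    weight = weight - 24 // width
    for c in width:
        weight = width[weight]
        if weight > h:
            continue
    weight = weight - 4 * 40
    if 12 >= 12:
        raise ValueError(25)
    else:
        weight = 37 != h
    width = width + (3 - weight)
    h = h + (2 < h)
    return width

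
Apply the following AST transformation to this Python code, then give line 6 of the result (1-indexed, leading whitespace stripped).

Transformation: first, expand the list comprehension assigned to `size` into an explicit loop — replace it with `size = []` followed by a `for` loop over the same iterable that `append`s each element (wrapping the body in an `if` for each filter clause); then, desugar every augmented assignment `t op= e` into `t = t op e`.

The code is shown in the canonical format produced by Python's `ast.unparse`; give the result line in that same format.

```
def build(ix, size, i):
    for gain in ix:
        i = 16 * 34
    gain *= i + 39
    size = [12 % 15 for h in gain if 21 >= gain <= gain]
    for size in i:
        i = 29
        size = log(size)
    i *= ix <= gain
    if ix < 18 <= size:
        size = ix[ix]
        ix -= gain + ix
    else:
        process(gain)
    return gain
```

for h in gain:

Transformed code:
def build(ix, size, i):
    for gain in ix:
        i = 16 * 34
    gain = gain * (i + 39)
    size = []
    for h in gain:
        if 21 >= gain <= gain:
            size.append(12 % 15)
    for size in i:
        i = 29
        size = log(size)
    i = i * (ix <= gain)
    if ix < 18 <= size:
        size = ix[ix]
        ix = ix - (gain + ix)
    else:
        process(gain)
    return gain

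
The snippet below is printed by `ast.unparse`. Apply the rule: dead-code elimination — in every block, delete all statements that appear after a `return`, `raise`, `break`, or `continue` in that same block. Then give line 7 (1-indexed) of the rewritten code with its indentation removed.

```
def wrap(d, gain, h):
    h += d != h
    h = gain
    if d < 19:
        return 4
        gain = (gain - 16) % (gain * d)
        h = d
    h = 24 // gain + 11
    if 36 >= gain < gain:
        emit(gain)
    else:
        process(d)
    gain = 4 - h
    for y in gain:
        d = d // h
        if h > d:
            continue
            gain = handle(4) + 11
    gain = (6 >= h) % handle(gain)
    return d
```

Transformed code:
def wrap(d, gain, h):
    h += d != h
    h = gain
    if d < 19:
        return 4
    h = 24 // gain + 11
    if 36 >= gain < gain:
        emit(gain)
    else:
        process(d)
    gain = 4 - h
    for y in gain:
        d = d // h
        if h > d:
            continue
    gain = (6 >= h) % handle(gain)
    return d

if 36 >= gain < gain:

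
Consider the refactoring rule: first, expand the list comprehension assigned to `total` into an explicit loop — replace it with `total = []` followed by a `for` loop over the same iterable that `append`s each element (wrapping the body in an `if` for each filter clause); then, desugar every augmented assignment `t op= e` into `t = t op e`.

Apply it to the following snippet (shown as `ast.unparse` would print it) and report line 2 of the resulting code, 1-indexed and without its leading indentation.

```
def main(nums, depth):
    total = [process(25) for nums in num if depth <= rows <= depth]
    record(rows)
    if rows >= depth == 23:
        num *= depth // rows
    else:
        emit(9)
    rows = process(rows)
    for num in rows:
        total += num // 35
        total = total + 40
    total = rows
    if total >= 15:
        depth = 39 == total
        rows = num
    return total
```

Transformed code:
def main(nums, depth):
    total = []
    for nums in num:
        if depth <= rows <= depth:
            total.append(process(25))
    record(rows)
    if rows >= depth == 23:
        num = num * (depth // rows)
    else:
        emit(9)
    rows = process(rows)
    for num in rows:
        total = total + num // 35
        total = total + 40
    total = rows
    if total >= 15:
        depth = 39 == total
        rows = num
    return total

total = []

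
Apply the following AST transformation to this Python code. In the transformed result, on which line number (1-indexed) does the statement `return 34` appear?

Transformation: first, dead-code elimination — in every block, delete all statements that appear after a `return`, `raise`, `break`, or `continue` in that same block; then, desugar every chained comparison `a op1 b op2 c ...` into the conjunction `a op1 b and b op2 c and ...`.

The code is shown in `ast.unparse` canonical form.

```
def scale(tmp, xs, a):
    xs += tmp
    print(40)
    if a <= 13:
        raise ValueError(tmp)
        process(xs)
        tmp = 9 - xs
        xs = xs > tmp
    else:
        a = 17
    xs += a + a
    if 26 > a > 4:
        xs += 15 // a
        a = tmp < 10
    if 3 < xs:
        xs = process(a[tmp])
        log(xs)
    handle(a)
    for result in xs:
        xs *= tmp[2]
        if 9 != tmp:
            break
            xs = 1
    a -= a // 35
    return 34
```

Transformed code:
def scale(tmp, xs, a):
    xs += tmp
    print(40)
    if a <= 13:
        raise ValueError(tmp)
    else:
        a = 17
    xs += a + a
    if 26 > a and a > 4:
        xs += 15 // a
        a = tmp < 10
    if 3 < xs:
        xs = process(a[tmp])
        log(xs)
    handle(a)
    for result in xs:
        xs *= tmp[2]
        if 9 != tmp:
            break
    a -= a // 35
    return 34

21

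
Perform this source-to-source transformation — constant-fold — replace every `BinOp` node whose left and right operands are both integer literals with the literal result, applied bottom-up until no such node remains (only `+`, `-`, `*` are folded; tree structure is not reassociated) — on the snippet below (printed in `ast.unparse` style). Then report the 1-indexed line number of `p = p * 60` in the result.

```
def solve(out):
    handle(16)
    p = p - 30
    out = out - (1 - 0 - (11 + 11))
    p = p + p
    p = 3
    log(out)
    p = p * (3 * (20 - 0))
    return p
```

Transformed code:
def solve(out):
    handle(16)
    p = p - 30
    out = out - -21
    p = p + p
    p = 3
    log(out)
    p = p * 60
    return p

8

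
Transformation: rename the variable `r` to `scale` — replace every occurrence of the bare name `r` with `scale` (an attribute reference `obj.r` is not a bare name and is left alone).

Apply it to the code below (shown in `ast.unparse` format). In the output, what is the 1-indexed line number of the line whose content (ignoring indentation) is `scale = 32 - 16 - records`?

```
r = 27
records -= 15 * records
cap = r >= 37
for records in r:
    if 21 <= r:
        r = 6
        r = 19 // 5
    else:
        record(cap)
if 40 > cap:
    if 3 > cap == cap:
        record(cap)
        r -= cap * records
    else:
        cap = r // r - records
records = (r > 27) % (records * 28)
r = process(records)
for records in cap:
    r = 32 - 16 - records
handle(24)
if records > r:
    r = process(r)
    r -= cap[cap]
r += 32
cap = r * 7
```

Transformed code:
scale = 27
records -= 15 * records
cap = scale >= 37
for records in scale:
    if 21 <= scale:
        scale = 6
        scale = 19 // 5
    else:
        record(cap)
if 40 > cap:
    if 3 > cap == cap:
        record(cap)
        scale -= cap * records
    else:
        cap = scale // scale - records
records = (scale > 27) % (records * 28)
scale = process(records)
for records in cap:
    scale = 32 - 16 - records
handle(24)
if records > scale:
    scale = process(scale)
    scale -= cap[cap]
scale += 32
cap = scale * 7

19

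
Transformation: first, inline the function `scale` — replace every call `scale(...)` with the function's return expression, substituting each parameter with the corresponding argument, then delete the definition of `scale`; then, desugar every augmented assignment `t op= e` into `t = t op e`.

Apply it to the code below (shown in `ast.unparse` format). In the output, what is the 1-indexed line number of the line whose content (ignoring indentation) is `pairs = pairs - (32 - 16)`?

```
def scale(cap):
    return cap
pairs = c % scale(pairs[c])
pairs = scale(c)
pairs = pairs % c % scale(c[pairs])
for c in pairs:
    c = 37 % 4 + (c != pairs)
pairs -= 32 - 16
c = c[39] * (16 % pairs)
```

6

Transformed code:
pairs = c % pairs[c]
pairs = c
pairs = pairs % c % c[pairs]
for c in pairs:
    c = 37 % 4 + (c != pairs)
pairs = pairs - (32 - 16)
c = c[39] * (16 % pairs)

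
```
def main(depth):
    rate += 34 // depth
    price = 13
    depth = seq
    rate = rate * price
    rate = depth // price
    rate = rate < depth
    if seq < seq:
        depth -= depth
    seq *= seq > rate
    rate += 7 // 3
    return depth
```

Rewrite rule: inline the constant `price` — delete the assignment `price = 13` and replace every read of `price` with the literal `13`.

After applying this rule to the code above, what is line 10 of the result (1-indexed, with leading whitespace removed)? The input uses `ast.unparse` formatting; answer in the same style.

rate += 7 // 3

Transformed code:
def main(depth):
    rate += 34 // depth
    depth = seq
    rate = rate * 13
    rate = depth // 13
    rate = rate < depth
    if seq < seq:
        depth -= depth
    seq *= seq > rate
    rate += 7 // 3
    return depth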